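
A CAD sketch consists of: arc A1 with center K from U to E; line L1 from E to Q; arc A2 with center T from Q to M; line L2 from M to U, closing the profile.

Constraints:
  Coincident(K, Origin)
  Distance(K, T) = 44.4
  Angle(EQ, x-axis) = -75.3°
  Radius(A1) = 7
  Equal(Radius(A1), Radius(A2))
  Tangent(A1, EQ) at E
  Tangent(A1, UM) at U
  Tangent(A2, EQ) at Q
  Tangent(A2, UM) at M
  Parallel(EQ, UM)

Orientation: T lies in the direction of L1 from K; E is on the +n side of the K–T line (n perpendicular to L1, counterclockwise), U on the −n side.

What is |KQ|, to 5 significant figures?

44.948

Tangency of A1 to both parallel lines with radius 7.0 puts E and U at K ± 7.0·n: E = (6.7709, 1.7763), U = (-6.7709, -1.7763). Equal radii place Q and M the same way about T: Q = T + 7.0·n = (18.038, -41.170), M = T − 7.0·n = (4.4960, -44.723). Then |KQ| = |Q − K| = 44.948.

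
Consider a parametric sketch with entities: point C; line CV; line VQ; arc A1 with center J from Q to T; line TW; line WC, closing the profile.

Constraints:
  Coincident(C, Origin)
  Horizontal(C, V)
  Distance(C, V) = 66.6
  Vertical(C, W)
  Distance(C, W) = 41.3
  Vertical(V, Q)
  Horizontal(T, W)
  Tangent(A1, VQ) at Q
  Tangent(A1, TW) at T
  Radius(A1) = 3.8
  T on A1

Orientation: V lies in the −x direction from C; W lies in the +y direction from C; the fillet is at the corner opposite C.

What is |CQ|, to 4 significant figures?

76.43

C is at the origin; C and V share the same y with |CV| = 66.6 and V on the −x side, so V = (-66.60, 0.000). CW is vertical with |CW| = 41.3 and W on the +y side, so W = (0.000, 41.30). The virtual corner opposite C is at (-66.60, 41.30). A1 meets VQ tangentially, so JQ is at right angles to VQ and tangency of A1 to TW means the radius JT is perpendicular to TW, with radius 3.8, so the center J sits 3.8 in from both sides at J = (-62.80, 37.50). That places the tangent points at Q = (-66.60, 37.50) on VQ and T = (-62.80, 41.30) on TW. Then |CQ| = |Q − C| = 76.43.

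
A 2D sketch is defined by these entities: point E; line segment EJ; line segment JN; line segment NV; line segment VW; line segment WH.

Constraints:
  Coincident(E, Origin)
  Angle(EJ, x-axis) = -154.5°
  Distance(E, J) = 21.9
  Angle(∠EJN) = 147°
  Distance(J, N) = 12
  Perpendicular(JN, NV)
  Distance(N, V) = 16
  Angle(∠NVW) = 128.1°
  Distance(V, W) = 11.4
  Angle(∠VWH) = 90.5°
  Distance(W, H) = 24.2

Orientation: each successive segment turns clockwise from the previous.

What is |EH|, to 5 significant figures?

10.030

E is at the origin; EJ runs at -154.5° with length 21.9, so J = (-19.767, -9.4282). ∠EJN = 147.0° gives JN at 172.50° from the x-axis; with |JN| = 12.0, N = (-31.664, -7.8619). JN ⟂ NV, so NV runs at 82.500°; with |NV| = 16.0, V = (-29.576, 8.0012). ∠NVW = 128.1° gives VW at 30.600° from the x-axis; with |VW| = 11.4, W = (-19.763, 13.804). ∠VWH = 90.5° gives WH at -58.900° from the x-axis; with |WH| = 24.2, H = (-7.2630, -6.9174). Then |EH| = |H − E| = 10.030.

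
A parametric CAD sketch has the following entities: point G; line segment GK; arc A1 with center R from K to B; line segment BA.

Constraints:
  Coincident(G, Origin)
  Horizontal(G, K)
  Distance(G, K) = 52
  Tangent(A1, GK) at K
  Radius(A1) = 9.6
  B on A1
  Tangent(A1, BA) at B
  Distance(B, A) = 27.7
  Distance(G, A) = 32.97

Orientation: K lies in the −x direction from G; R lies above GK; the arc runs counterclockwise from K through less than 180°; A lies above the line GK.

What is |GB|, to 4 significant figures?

45.56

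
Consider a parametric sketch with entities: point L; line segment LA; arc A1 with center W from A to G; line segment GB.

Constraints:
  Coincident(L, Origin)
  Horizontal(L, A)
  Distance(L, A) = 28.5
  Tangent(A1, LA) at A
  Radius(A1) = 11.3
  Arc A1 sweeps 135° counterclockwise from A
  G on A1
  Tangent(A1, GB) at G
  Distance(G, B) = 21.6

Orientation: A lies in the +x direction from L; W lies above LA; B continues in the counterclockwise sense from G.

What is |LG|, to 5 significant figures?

41.275

L is at the origin; LA is horizontal with |LA| = 28.5 and A on the +x side, so A = (28.500, 0.0000). Tangency of A1 to LA means the radius WA is perpendicular to LA, so W = A + (0, 11.3) = (28.500, 11.300). On A1, A sits at bearing -90° from W; a 135° counterclockwise sweep puts G at bearing 45°, so G = W + 11.3·(cos 45°, sin 45°) = (36.490, 19.290). Then |LG| = |G − L| = 41.275.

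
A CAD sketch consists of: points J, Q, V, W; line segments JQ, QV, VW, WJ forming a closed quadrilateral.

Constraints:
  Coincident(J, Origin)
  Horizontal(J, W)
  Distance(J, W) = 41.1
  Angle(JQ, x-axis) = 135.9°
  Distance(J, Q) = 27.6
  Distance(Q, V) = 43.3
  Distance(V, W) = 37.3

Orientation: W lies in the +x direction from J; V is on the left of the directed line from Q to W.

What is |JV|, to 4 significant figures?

38.45

J is at the origin; JW is horizontal with |JW| = 41.1 and W in +x, so W = (41.1, 0). JQ runs at 135.9° with |JQ| = 27.6, so Q = (-19.82, 19.21). V is determined by |QV| = 43.3 and |VW| = 37.3 together: it lies at the intersection of circle(Q, 43.3) and circle(W, 37.3). With |QW| = 63.88, the foot of the radical line on QW is 35.72 from Q and the perpendicular offset is √(43.3² − 35.72²) = 24.47. Taking the left-of-QW solution: V = (21.61, 31.80).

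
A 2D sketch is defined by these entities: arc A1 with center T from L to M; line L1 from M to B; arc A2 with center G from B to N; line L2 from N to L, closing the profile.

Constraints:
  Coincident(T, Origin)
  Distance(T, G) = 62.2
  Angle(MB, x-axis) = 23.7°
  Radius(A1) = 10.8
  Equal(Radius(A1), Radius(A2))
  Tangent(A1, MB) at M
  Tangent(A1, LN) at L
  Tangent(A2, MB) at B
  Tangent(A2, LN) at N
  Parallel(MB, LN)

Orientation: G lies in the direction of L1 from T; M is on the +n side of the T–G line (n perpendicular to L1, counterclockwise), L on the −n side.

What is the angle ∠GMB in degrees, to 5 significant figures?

9.8503°

Tangency of A1 to both parallel lines with radius 10.8 puts M and L at T ± 10.8·n: M = (-4.3410, 9.8892), L = (4.3410, -9.8892). Equal radii place B and N the same way about G: B = G + 10.8·n = (52.613, 34.890), N = G − 10.8·n = (61.295, 15.112). Then cos ∠GMB = MG·MB / (|MG||MB|), giving 9.8503°.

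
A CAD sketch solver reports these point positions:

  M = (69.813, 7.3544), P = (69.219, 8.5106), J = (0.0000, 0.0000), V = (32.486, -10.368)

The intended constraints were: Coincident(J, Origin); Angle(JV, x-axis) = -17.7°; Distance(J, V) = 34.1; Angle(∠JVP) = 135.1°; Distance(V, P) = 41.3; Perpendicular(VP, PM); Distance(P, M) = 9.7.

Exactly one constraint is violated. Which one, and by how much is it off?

Distance(P, M) = 9.7 — off by 8.40.

J = (0.00, 0.00) ✓; JV at -17.70° ✓; |JV| = 34.10 ✓; ∠JVP = 135.1° ✓; |VP| = 41.30 ✓; ∠(VP, PM) = 90.01° ✓; |PM| = 1.300 ✗.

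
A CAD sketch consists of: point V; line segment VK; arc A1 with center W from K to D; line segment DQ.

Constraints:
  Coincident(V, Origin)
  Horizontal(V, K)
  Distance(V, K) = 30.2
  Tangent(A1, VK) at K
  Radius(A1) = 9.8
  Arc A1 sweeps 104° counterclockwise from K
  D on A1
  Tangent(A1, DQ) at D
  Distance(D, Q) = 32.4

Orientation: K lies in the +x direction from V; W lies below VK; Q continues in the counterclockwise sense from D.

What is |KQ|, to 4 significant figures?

43.64

On A1, K sits at bearing 90° from W; a 104° counterclockwise sweep puts D at bearing 194°, so D = W + 9.8·(cos 194°, sin 194°) = (20.69, -12.17). The tangent condition forces WD to be normal to DQ, so DQ runs along (−sin 194°, cos 194°); with |DQ| = 32.4, Q = (28.53, -43.61). Then |KQ| = |Q − K| = 43.64.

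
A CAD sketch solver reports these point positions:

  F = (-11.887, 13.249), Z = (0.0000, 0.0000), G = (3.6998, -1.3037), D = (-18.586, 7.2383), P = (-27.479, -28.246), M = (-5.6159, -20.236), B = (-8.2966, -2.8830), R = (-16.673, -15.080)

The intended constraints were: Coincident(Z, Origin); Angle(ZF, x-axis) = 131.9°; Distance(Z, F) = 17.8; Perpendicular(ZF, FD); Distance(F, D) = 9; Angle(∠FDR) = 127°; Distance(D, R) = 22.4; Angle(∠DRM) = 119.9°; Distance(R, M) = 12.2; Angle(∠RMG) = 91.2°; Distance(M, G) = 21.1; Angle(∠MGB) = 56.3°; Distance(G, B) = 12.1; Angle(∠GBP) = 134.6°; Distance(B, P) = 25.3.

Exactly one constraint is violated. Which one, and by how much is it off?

Distance(B, P) = 25.3 — off by 6.50.

Z = (0.00, 0.00) ✓; ZF at 131.9° ✓; |ZF| = 17.80 ✓; ∠(ZF, FD) = 90.00° ✓; |FD| = 9.000 ✓; ∠FDR = 127.0° ✓; |DR| = 22.40 ✓; ∠DRM = 119.9° ✓; |RM| = 12.20 ✓; ∠RMG = 91.20° ✓; |MG| = 21.10 ✓; ∠MGB = 56.30° ✓; |GB| = 12.10 ✓; ∠GBP = 134.6° ✓; |BP| = 31.80 ✗.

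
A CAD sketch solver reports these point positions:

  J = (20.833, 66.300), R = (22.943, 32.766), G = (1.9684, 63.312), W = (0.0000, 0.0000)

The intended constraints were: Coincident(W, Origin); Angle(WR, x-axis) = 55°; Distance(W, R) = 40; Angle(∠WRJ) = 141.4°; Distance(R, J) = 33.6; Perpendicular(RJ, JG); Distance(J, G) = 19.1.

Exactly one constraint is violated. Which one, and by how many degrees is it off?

Perpendicular(RJ, JG) — off by 5.40°.

W = (0.00, 0.00) ✓; WR at 55.00° ✓; |WR| = 40.00 ✓; ∠WRJ = 141.4° ✓; |RJ| = 33.60 ✓; ∠(RJ, JG) = 95.40° ✗; |JG| = 19.10 ✓.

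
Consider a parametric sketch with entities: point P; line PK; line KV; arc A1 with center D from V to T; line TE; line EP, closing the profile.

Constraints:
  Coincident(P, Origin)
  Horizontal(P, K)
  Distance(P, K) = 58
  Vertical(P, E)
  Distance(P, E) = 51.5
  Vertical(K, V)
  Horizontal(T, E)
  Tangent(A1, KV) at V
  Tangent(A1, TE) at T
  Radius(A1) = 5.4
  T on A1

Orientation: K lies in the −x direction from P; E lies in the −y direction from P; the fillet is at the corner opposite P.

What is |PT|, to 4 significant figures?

73.61

P is at the origin; P and K share the same y with |PK| = 58.0 and K on the −x side, so K = (-58.00, 0.000). P and E share the same x with |PE| = 51.5 and E on the −y side, so E = (0.000, -51.50). The virtual corner opposite P is at (-58.00, -51.50). Since A1 is tangent to KV there, DV ⟂ KV and tangency of A1 to TE means the radius DT is perpendicular to TE, with radius 5.4, so the center D sits 5.4 in from both sides at D = (-52.60, -46.10). That places the tangent points at V = (-58.00, -46.10) on KV and T = (-52.60, -51.50) on TE. Then |PT| = |T − P| = 73.61.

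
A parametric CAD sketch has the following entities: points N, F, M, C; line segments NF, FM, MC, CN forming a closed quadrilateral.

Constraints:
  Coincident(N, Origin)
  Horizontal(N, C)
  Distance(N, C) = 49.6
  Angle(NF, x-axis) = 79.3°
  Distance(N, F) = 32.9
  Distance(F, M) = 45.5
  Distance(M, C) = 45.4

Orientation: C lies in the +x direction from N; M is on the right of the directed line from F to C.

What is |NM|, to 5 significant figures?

14.538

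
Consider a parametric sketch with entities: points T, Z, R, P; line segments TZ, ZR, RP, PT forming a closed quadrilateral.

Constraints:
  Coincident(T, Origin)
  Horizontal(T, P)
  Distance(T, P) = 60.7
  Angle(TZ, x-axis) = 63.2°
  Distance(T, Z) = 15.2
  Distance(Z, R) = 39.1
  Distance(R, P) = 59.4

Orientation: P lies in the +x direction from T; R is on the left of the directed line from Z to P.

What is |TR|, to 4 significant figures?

54.29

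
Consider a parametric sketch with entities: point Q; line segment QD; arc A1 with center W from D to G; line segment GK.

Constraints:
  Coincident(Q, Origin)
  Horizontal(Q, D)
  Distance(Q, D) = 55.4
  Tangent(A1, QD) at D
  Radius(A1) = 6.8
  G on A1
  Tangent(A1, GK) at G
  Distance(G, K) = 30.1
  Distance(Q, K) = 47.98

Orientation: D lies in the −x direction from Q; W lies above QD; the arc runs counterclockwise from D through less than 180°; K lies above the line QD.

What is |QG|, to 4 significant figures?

49.40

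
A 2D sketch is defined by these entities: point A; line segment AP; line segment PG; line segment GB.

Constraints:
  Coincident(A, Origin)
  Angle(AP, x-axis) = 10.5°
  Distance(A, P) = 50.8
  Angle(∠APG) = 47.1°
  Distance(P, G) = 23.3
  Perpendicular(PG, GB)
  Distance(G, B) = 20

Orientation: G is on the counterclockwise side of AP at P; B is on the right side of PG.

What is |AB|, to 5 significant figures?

58.315

A is at the origin; AP runs at 10.5° with length 50.8, so P = 50.8·(cos 10.5°, sin 10.5°) = (49.949, 9.2576). ∠APG = 47.1°, so PG runs at 10.5° + (180° − 47.1°) = 143.40° from the x-axis; with |PG| = 23.3, G = P + 23.3·(cos 143.40°, sin 143.40°) = (31.244, 23.150). PG is perpendicular to GB; with |GB| = 20.0 on the right of PG, B = G + 20.0·(0.59622, 0.80282) = (43.168, 39.206). Then |AB| = |B − A| = 58.315.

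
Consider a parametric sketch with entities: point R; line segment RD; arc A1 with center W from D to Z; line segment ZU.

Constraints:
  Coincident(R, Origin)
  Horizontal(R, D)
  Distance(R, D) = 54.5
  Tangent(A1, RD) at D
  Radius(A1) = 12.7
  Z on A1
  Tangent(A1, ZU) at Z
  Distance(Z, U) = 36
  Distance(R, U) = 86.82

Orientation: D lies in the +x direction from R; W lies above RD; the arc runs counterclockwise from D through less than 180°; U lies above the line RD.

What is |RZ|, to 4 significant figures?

67.74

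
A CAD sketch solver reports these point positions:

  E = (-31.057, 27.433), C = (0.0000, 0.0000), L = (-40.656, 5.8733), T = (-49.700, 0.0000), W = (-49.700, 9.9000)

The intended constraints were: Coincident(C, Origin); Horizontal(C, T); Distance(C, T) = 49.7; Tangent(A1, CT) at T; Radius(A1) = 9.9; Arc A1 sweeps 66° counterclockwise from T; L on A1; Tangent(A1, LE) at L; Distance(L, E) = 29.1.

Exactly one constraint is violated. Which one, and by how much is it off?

Distance(L, E) = 29.1 — off by 5.50.

C = (0.00, 0.00) ✓; C.y = 0.00, T.y = 0.00 ✓; |CT| = 49.70 ✓; ∠(WT, TC) = 90.00° ✓; |WT| = 9.900 ✓; bearing(W→L) − bearing(W→T) = 66.00° ✓; |WL| = 9.900 ✓; ∠(WL, LE) = 90.00° ✓; |LE| = 23.60 ✗.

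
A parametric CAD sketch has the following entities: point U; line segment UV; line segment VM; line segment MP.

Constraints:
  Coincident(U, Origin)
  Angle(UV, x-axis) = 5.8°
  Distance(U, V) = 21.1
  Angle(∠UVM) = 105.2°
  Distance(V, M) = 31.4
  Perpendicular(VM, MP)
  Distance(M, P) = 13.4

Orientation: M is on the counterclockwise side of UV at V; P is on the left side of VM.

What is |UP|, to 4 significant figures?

37.58

U is at the origin; UV runs at 5.8° with length 21.1, so V = 21.1·(cos 5.8°, sin 5.8°) = (20.99, 2.132). ∠UVM = 105.2°, so VM runs at 5.8° + (180° − 105.2°) = 80.60° from the x-axis; with |VM| = 31.4, M = V + 31.4·(cos 80.60°, sin 80.60°) = (26.12, 33.11). VM ⟂ MP; with |MP| = 13.4 on the left of VM, P = M + 13.4·(-0.9866, 0.1633) = (12.90, 35.30). Then |UP| = |P − U| = 37.58.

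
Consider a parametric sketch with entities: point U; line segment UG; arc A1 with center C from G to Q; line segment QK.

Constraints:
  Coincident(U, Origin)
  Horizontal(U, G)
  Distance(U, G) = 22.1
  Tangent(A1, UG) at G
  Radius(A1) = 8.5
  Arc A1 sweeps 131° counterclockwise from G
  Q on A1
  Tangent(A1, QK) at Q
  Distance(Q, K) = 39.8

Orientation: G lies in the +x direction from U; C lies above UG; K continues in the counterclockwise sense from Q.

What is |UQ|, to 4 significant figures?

31.80

A1 meets UG tangentially, so CG is at right angles to UG, so C = G + (0, 8.5) = (22.10, 8.500). On A1, G sits at bearing -90° from C; a 131° counterclockwise sweep puts Q at bearing 41°, so Q = C + 8.5·(cos 41°, sin 41°) = (28.52, 14.08). Then |UQ| = |Q − U| = 31.80.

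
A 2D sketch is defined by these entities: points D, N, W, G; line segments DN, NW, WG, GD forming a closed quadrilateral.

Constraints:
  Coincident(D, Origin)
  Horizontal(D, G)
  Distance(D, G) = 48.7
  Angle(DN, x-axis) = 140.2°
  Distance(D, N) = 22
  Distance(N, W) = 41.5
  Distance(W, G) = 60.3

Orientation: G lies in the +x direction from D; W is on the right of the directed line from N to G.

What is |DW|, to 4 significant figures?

26.53

D is at the origin; DG is horizontal with |DG| = 48.7 and G in +x, so G = (48.7, 0). DN runs at 140.2° with |DN| = 22.0, so N = (-16.90, 14.08). W is determined by |NW| = 41.5 and |WG| = 60.3 together: it lies at the intersection of circle(N, 41.5) and circle(G, 60.3). With |NG| = 67.10, the foot of the radical line on NG is 19.29 from N and the perpendicular offset is √(41.5² − 19.29²) = 36.75. Taking the right-of-NG solution: W = (-5.758, -25.89).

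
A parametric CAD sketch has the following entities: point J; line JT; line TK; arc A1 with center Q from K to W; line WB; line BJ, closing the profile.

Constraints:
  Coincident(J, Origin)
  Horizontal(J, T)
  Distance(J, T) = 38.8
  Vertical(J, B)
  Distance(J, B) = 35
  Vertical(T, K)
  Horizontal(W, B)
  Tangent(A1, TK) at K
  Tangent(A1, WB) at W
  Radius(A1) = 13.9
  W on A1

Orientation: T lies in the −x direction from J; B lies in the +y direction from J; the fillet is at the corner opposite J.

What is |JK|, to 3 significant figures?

44.2

J is at the origin; J and T share the same y with |JT| = 38.8 and T on the −x side, so T = (-38.8, 0.00). J and B share the same x with |JB| = 35.0 and B on the +y side, so B = (0.00, 35.0). The virtual corner opposite J is at (-38.8, 35.0). The tangent condition forces QK to be normal to TK and the tangent condition forces QW to be normal to WB, with radius 13.9, so the center Q sits 13.9 in from both sides at Q = (-24.9, 21.1). That places the tangent points at K = (-38.8, 21.1) on TK and W = (-24.9, 35.0) on WB. Then |JK| = |K − J| = 44.2.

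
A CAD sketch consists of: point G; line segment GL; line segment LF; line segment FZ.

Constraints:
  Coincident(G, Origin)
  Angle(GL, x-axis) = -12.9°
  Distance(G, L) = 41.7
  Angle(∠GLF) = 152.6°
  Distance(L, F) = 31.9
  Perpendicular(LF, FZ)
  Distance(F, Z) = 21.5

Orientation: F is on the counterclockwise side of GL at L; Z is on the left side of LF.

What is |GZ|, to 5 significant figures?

68.961

∠GLF = 152.6°, so LF runs at -12.9° + (180° − 152.6°) = 14.500° from the x-axis; with |LF| = 31.9, F = L + 31.9·(cos 14.500°, sin 14.500°) = (71.531, -1.3224). LF ⟂ FZ; with |FZ| = 21.5 on the left of LF, Z = F + 21.5·(-0.25038, 0.96815) = (66.148, 19.493). Then |GZ| = |Z − G| = 68.961.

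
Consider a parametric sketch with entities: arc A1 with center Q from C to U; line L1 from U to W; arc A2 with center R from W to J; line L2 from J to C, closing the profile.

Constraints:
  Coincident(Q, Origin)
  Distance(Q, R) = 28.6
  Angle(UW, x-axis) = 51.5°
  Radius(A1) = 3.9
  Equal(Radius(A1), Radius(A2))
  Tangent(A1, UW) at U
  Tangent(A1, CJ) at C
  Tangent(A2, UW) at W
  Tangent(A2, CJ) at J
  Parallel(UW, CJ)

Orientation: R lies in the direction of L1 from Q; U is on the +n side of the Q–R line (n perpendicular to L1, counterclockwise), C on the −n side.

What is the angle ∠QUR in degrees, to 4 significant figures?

82.23°

The slot axis is L1's direction at 51.5°, so u = (cos 51.5°, sin 51.5°) = (0.6225, 0.7826) and n = (−sin 51.5°, cos 51.5°) = (-0.7826, 0.6225). Q is at the origin and R lies 28.6 along u from Q, so R = 28.6·u = (17.80, 22.38). Tangency of A1 to both parallel lines with radius 3.9 puts U and C at Q ± 3.9·n: U = (-3.052, 2.428), C = (3.052, -2.428). Then cos ∠QUR = UQ·UR / (|UQ||UR|), giving 82.23°.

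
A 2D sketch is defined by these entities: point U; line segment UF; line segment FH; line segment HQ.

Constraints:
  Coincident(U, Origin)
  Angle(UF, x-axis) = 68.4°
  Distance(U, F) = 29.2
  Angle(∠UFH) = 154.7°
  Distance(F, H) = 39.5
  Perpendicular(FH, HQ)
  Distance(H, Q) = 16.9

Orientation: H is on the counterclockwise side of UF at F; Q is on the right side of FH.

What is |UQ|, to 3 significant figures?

72.2

U is at the origin; UF runs at 68.4° with length 29.2, so F = 29.2·(cos 68.4°, sin 68.4°) = (10.7, 27.1). ∠UFH = 154.7°, so FH runs at 68.4° + (180° − 154.7°) = 93.7° from the x-axis; with |FH| = 39.5, H = F + 39.5·(cos 93.7°, sin 93.7°) = (8.20, 66.6). FH ⟂ HQ; with |HQ| = 16.9 on the right of FH, Q = H + 16.9·(0.998, 0.0645) = (25.1, 67.7). Then |UQ| = |Q − U| = 72.2.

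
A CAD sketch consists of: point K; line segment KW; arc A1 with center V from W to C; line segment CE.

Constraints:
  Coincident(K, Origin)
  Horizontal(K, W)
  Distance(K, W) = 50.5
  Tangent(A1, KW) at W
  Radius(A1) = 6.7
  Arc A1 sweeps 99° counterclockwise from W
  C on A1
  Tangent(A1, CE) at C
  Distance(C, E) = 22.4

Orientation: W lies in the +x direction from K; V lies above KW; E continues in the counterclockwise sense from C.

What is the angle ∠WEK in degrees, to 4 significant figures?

54.92°

K is at the origin; KW is horizontal with |KW| = 50.5 and W on the +x side, so W = (50.50, 0.000). A1 meets KW tangentially, so VW is at right angles to KW, so V = W + (0, 6.7) = (50.50, 6.700). On A1, W sits at bearing -90° from V; a 99° counterclockwise sweep puts C at bearing 9°, so C = V + 6.7·(cos 9°, sin 9°) = (57.12, 7.748). A1 meets CE tangentially, so VC is at right angles to CE, so CE runs along (−sin 9°, cos 9°); with |CE| = 22.4, E = (53.61, 29.87). Then cos ∠WEK = EW·EK / (|EW||EK|), giving 54.92°.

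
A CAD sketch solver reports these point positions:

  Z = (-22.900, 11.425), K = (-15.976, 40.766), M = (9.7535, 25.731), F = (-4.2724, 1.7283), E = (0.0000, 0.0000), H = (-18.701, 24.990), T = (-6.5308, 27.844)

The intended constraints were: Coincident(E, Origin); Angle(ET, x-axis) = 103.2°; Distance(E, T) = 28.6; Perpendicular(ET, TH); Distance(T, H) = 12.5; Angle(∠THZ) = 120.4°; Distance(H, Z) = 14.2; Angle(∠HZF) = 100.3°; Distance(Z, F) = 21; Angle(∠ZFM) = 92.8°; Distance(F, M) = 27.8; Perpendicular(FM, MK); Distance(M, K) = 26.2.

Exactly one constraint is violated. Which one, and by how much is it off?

Distance(M, K) = 26.2 — off by 3.60.

E = (0.00, 0.00) ✓; ET at 103.2° ✓; |ET| = 28.60 ✓; ∠(ET, TH) = 90.00° ✓; |TH| = 12.50 ✓; ∠THZ = 120.4° ✓; |HZ| = 14.20 ✓; ∠HZF = 100.3° ✓; |ZF| = 21.00 ✓; ∠ZFM = 92.80° ✓; |FM| = 27.80 ✓; ∠(FM, MK) = 90.00° ✓; |MK| = 29.80 ✗.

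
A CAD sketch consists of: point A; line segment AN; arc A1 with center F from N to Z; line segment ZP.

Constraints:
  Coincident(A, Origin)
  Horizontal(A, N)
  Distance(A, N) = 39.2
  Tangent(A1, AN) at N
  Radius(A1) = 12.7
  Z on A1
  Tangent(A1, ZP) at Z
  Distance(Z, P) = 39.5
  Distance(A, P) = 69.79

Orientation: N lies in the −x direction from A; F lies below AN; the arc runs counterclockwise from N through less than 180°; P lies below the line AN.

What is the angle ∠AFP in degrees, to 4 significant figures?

115.1°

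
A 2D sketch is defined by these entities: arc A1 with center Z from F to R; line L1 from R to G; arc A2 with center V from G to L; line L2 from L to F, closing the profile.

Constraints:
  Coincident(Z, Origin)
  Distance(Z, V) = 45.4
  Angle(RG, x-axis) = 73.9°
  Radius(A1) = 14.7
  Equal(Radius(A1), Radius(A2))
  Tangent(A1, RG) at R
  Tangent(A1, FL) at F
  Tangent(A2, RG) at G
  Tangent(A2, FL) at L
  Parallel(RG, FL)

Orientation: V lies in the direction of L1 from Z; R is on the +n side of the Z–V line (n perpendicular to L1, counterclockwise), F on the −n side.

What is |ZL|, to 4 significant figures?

47.72

The slot axis is L1's direction at 73.9°, so u = (cos 73.9°, sin 73.9°) = (0.2773, 0.9608) and n = (−sin 73.9°, cos 73.9°) = (-0.9608, 0.2773). Z is at the origin and V lies 45.4 along u from Z, so V = 45.4·u = (12.59, 43.62). Tangency of A1 to both parallel lines with radius 14.7 puts R and F at Z ± 14.7·n: R = (-14.12, 4.077), F = (14.12, -4.077). Equal radii place G and L the same way about V: G = V + 14.7·n = (-1.533, 47.70), L = V − 14.7·n = (26.71, 39.54). Then |ZL| = |L − Z| = 47.72.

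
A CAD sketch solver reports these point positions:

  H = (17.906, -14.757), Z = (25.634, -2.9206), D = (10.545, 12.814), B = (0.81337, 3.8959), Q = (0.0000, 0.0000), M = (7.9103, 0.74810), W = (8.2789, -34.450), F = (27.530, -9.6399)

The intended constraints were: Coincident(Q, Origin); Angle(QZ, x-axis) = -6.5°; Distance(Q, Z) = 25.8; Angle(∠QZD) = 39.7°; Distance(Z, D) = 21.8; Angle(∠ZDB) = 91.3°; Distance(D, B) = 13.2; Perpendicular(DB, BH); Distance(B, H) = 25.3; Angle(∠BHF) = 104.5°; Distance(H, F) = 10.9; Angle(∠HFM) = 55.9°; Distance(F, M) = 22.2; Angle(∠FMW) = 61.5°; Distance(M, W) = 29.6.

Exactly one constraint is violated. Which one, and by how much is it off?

Distance(M, W) = 29.6 — off by 5.60.

Q = (0.00, 0.00) ✓; QZ at -6.500° ✓; |QZ| = 25.80 ✓; ∠QZD = 39.70° ✓; |ZD| = 21.80 ✓; ∠ZDB = 91.30° ✓; |DB| = 13.20 ✓; ∠(DB, BH) = 90.00° ✓; |BH| = 25.30 ✓; ∠BHF = 104.5° ✓; |HF| = 10.90 ✓; ∠HFM = 55.90° ✓; |FM| = 22.20 ✓; ∠FMW = 61.50° ✓; |MW| = 35.20 ✗.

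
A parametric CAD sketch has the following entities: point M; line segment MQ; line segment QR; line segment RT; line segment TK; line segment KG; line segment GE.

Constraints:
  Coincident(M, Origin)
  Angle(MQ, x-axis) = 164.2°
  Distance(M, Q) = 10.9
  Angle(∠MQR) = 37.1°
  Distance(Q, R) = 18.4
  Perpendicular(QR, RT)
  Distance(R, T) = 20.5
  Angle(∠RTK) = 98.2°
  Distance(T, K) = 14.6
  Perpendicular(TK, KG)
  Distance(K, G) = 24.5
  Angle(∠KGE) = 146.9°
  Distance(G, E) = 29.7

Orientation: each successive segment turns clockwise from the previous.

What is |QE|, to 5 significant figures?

31.405

The perpendicularity gives KG at right angles to TK, so KG runs at 119.50°; with |KG| = 24.5, G = (-10.670, 4.6863). ∠KGE = 146.9° gives GE at 86.400° from the x-axis; with |GE| = 29.7, E = (-8.8051, 34.328). Then |QE| = |E − Q| = 31.405.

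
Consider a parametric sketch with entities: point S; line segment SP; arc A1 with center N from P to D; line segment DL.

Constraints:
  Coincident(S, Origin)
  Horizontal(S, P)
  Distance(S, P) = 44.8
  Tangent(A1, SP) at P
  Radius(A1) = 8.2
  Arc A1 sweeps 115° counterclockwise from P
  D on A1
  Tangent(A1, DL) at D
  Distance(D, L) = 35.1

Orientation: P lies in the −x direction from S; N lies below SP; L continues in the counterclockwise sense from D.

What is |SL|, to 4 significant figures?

57.35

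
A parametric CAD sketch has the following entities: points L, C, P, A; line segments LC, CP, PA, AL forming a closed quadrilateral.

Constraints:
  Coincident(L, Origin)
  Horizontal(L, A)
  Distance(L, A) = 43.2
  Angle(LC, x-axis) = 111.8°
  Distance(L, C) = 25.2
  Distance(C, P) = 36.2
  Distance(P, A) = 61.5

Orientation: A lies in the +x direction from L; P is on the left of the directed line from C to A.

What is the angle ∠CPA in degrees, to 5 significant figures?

66.397°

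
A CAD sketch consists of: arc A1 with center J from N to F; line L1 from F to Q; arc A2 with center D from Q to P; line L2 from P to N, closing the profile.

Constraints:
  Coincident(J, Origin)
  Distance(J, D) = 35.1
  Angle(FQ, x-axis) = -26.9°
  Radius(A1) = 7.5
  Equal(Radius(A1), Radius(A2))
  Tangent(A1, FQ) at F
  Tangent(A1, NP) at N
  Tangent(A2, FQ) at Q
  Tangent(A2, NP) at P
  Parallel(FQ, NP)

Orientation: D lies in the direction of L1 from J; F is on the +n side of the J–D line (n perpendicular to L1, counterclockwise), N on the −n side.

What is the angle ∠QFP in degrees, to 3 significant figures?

23.1°

Tangency of A1 to both parallel lines with radius 7.5 puts F and N at J ± 7.5·n: F = (3.39, 6.69), N = (-3.39, -6.69). Equal radii place Q and P the same way about D: Q = D + 7.5·n = (34.7, -9.19), P = D − 7.5·n = (27.9, -22.6). Then cos ∠QFP = FQ·FP / (|FQ||FP|), giving 23.1°.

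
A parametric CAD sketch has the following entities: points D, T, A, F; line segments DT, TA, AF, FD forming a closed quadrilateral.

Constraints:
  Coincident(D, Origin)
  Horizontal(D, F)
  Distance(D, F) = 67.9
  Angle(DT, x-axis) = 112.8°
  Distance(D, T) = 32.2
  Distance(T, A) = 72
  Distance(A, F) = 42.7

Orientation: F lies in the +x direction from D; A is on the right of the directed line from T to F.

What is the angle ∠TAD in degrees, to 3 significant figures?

12.9°

Checks: DT at 112.8° ✓; |TA| = 72.00 ✓; |AF| = 42.70 ✓.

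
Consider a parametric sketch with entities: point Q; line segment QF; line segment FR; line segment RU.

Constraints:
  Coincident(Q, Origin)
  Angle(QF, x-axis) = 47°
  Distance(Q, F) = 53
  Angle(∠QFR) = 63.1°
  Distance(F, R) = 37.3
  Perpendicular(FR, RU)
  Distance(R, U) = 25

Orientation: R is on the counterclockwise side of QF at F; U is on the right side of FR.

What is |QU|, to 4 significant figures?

73.48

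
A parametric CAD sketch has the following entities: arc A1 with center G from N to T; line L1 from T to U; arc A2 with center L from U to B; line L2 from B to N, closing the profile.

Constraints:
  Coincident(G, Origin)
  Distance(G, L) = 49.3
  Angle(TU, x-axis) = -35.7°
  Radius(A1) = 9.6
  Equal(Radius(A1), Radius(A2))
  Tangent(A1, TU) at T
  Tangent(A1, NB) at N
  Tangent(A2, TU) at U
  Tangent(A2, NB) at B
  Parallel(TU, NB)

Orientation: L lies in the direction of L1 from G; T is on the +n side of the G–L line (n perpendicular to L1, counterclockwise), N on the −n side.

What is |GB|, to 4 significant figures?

50.23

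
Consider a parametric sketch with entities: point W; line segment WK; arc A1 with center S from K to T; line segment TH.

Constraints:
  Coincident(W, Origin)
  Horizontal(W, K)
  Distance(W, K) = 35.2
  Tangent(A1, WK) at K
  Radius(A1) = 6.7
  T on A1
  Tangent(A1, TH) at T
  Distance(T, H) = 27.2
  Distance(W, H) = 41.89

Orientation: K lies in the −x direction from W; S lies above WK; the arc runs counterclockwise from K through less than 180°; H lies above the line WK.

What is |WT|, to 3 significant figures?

29.2

Checks: W.y = 0.00, K.y = 0.00 ✓; ∠(SK, KW) = 90.00° ✓; |ST| = 6.700 ✓; ∠(ST, TH) = 90.00° ✓; |TH| = 27.20 ✓; |WH| = 41.89 ✓.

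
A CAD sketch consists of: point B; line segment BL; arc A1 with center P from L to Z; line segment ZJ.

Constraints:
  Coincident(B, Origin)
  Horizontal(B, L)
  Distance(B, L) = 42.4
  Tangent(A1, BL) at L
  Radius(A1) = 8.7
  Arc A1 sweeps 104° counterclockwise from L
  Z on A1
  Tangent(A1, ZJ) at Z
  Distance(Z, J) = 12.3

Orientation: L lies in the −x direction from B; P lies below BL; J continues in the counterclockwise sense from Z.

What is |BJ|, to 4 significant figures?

52.99

B is at the origin; BL is horizontal with |BL| = 42.4 and L on the −x side, so L = (-42.40, 0.000). A1 meets BL tangentially, so PL is at right angles to BL, so P = L + (0, -8.7) = (-42.40, -8.700). On A1, L sits at bearing 90° from P; a 104° counterclockwise sweep puts Z at bearing 194°, so Z = P + 8.7·(cos 194°, sin 194°) = (-50.84, -10.80). A1 meets ZJ tangentially, so PZ is at right angles to ZJ, so ZJ runs along (−sin 194°, cos 194°); with |ZJ| = 12.3, J = (-47.87, -22.74). Then |BJ| = |J − B| = 52.99.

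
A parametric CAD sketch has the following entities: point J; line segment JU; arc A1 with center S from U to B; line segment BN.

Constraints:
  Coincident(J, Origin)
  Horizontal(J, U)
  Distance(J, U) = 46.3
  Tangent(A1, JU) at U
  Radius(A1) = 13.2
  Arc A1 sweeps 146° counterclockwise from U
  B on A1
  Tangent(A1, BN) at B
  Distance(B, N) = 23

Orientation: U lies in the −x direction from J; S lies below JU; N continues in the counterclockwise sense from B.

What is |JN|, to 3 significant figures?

50.7

J is at the origin; J and U share the same y with |JU| = 46.3 and U on the −x side, so U = (-46.3, 0.00). The tangent condition forces SU to be normal to JU, so S = U + (0, -13.2) = (-46.3, -13.2). On A1, U sits at bearing 90° from S; a 146° counterclockwise sweep puts B at bearing 236°, so B = S + 13.2·(cos 236°, sin 236°) = (-53.7, -24.1). A1 meets BN tangentially, so SB is at right angles to BN, so BN runs along (−sin 236°, cos 236°); with |BN| = 23.0, N = (-34.6, -37.0). Then |JN| = |N − J| = 50.7.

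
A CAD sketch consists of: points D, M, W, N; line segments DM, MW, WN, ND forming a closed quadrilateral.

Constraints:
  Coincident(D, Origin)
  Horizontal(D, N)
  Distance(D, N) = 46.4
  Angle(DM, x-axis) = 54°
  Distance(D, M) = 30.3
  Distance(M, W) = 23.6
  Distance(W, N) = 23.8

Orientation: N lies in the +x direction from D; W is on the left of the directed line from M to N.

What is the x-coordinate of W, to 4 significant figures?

41.38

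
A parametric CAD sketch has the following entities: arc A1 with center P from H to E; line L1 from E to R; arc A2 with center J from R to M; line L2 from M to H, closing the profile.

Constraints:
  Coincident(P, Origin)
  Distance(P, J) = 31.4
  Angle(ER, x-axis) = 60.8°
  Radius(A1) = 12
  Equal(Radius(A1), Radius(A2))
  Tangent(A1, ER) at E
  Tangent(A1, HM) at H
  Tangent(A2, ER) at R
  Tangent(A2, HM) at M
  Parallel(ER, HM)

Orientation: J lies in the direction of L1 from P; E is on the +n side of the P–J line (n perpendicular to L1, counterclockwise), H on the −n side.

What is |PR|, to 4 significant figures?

33.61

The slot axis is L1's direction at 60.8°, so u = (cos 60.8°, sin 60.8°) = (0.4879, 0.8729) and n = (−sin 60.8°, cos 60.8°) = (-0.8729, 0.4879). P is at the origin and J lies 31.4 along u from P, so J = 31.4·u = (15.32, 27.41). Tangency of A1 to both parallel lines with radius 12.0 puts E and H at P ± 12.0·n: E = (-10.48, 5.854), H = (10.48, -5.854). Equal radii place R and M the same way about J: R = J + 12.0·n = (4.844, 33.26), M = J − 12.0·n = (25.79, 21.56). Then |PR| = |R − P| = 33.61.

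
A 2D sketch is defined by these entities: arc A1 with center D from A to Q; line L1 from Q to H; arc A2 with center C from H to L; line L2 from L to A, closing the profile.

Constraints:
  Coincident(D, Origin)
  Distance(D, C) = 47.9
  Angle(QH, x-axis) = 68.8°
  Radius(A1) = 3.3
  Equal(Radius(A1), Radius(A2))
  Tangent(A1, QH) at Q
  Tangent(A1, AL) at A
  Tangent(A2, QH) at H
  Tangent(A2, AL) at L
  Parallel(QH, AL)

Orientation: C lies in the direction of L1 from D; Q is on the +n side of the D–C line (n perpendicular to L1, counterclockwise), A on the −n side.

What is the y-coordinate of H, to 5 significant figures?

45.852

The slot axis is L1's direction at 68.8°, so u = (cos 68.8°, sin 68.8°) = (0.36162, 0.93232) and n = (−sin 68.8°, cos 68.8°) = (-0.93232, 0.36162). D is at the origin and C lies 47.9 along u from D, so C = 47.9·u = (17.322, 44.658). Tangency of A1 to both parallel lines with radius 3.3 puts Q and A at D ± 3.3·n: Q = (-3.0767, 1.1934), A = (3.0767, -1.1934). Equal radii place H and L the same way about C: H = C + 3.3·n = (14.245, 45.852), L = C − 3.3·n = (20.398, 43.465). So H.y = 45.852.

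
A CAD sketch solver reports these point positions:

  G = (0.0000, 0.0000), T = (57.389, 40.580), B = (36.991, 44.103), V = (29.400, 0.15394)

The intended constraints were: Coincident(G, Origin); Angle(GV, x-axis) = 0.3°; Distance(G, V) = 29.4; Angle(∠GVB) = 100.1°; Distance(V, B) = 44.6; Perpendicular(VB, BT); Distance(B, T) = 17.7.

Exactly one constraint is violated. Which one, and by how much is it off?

Distance(B, T) = 17.7 — off by 3.00.

G = (0.00, 0.00) ✓; GV at 0.3000° ✓; |GV| = 29.40 ✓; ∠GVB = 100.1° ✓; |VB| = 44.60 ✓; ∠(VB, BT) = 90.00° ✓; |BT| = 20.70 ✗.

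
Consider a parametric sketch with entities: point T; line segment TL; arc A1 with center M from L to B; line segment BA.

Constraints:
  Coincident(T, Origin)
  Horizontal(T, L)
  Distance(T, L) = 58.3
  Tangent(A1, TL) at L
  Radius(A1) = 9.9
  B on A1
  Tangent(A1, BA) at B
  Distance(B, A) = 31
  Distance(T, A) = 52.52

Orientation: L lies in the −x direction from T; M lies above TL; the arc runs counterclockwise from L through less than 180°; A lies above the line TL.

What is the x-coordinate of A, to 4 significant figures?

-38.50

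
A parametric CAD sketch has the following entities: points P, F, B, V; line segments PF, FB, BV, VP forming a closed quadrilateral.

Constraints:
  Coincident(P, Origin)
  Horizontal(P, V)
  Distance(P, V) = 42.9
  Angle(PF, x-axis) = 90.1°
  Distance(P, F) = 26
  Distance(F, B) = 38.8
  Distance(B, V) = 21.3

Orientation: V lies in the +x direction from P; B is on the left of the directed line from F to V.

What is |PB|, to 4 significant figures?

43.69

Checks: |FB| = 38.80 ✓; |BV| = 21.30 ✓.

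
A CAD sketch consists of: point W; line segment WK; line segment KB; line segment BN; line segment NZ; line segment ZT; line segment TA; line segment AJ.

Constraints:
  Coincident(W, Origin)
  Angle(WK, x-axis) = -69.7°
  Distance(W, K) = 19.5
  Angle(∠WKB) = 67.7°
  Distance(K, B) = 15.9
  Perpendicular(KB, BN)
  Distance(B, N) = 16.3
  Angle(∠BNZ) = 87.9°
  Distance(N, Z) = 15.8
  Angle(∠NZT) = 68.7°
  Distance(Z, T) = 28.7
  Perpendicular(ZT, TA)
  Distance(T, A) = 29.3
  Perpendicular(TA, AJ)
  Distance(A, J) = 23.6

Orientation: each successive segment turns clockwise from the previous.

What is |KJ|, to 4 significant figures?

36.83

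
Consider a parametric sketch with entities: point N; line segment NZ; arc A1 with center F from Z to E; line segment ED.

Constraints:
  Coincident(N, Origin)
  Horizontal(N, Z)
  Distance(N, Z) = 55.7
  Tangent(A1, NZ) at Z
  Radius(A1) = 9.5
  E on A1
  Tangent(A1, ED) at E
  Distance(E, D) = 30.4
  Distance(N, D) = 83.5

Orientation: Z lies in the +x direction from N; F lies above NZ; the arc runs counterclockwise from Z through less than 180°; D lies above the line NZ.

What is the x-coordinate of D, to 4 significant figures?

76.39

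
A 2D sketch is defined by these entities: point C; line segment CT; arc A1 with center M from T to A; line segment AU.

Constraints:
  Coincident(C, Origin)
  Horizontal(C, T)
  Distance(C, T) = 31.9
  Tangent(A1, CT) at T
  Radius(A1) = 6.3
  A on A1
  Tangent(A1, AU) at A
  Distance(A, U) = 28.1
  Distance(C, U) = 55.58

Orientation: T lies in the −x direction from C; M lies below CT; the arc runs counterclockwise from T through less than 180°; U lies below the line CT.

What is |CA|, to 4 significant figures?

38.22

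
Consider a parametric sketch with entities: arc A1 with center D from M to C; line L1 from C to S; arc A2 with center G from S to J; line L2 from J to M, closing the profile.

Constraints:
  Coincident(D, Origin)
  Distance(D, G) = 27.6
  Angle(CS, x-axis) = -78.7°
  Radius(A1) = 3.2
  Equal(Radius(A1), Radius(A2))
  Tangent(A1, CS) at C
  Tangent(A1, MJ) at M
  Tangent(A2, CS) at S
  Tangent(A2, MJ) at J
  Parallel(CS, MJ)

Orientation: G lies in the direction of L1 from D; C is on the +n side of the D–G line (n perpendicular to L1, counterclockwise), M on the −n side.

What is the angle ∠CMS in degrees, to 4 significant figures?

76.94°

The slot axis is L1's direction at -78.7°, so u = (cos -78.7°, sin -78.7°) = (0.1959, -0.9806) and n = (−sin -78.7°, cos -78.7°) = (0.9806, 0.1959). D is at the origin and G lies 27.6 along u from D, so G = 27.6·u = (5.408, -27.06). Tangency of A1 to both parallel lines with radius 3.2 puts C and M at D ± 3.2·n: C = (3.138, 0.6270), M = (-3.138, -0.6270). Equal radii place S and J the same way about G: S = G + 3.2·n = (8.546, -26.44), J = G − 3.2·n = (2.270, -27.69). Then cos ∠CMS = MC·MS / (|MC||MS|), giving 76.94°.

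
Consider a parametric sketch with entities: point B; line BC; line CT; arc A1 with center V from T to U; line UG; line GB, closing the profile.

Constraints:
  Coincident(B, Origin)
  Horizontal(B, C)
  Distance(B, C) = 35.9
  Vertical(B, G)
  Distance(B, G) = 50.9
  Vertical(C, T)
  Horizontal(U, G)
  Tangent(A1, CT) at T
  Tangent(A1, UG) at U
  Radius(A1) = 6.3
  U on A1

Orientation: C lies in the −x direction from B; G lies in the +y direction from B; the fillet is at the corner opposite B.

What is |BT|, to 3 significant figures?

57.3

B is at the origin; B and C share the same y with |BC| = 35.9 and C on the −x side, so C = (-35.9, 0.00). BG is vertical with |BG| = 50.9 and G on the +y side, so G = (0.00, 50.9). The virtual corner opposite B is at (-35.9, 50.9). Since A1 is tangent to CT there, VT ⟂ CT and since A1 is tangent to UG there, VU ⟂ UG, with radius 6.3, so the center V sits 6.3 in from both sides at V = (-29.6, 44.6). That places the tangent points at T = (-35.9, 44.6) on CT and U = (-29.6, 50.9) on UG. Then |BT| = |T − B| = 57.3.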